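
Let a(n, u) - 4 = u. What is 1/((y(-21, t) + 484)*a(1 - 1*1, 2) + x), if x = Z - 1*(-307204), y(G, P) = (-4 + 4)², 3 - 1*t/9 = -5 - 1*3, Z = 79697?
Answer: 1/389805 ≈ 2.5654e-6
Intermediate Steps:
a(n, u) = 4 + u
t = 99 (t = 27 - 9*(-5 - 1*3) = 27 - 9*(-5 - 3) = 27 - 9*(-8) = 27 + 72 = 99)
y(G, P) = 0 (y(G, P) = 0² = 0)
x = 386901 (x = 79697 - 1*(-307204) = 79697 + 307204 = 386901)
1/((y(-21, t) + 484)*a(1 - 1*1, 2) + x) = 1/((0 + 484)*(4 + 2) + 386901) = 1/(484*6 + 386901) = 1/(2904 + 386901) = 1/389805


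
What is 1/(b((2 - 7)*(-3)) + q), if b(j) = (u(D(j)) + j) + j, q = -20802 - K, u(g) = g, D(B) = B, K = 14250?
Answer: -1/35007 ≈ -2.8566e-5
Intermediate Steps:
q = -35052 (q = -20802 - 1*14250 = -20802 - 14250 = -35052)
b(j) = 3*j (b(j) = (j + j) + j = 2*j + j = 3*j)
1/(b((2 - 7)*(-3)) + q) = 1/(3*((2 - 7)*(-3)) - 35052) = 1/(3*(-5*(-3)) - 35052) = 1/(3*15 - 35052) = 1/(45 - 35052) = 1/(-35007) = -1/35007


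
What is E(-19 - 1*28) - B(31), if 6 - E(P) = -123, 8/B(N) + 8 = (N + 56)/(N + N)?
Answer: 53257/409 ≈ 130.21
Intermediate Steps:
B(N) = 8/(-8 + (56 + N)/(2*N)) (B(N) = 8/(-8 + (N + 56)/(N + N)) = 8/(-8 + (56 + N)/((2*N))) = 8/(-8 + (56 + N)*(1/(2*N))) = 8/(-8 + (56 + N)/(2*N)))
E(P) = 129 (E(P) = 6 - 1*(-123) = 6 + 123 = 129)
E(-19 - 1*28) - B(31) = 129 - (-16)*31/(-56 + 15*31) = 129 - (-16)*31/(-56 + 465) = 129 - (-16)*31/409 = 129 - 1*(-496/409) = 129 + 496/409 = 53257/409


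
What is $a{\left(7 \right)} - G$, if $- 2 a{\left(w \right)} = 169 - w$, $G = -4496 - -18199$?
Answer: $-13784$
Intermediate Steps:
$G = 13703$ ($G = -4496 + 18199 = 13703$)
$a{\left(w \right)} = - \frac{169}{2} + \frac{w}{2}$ ($a{\left(w \right)} = - \frac{169 - w}{2} = - \frac{169}{2} + \frac{w}{2}$)
$a{\left(7 \right)} - G = \left(- \frac{169}{2} + \frac{1}{2} \cdot 7\right) - 13703 = \left(- \frac{169}{2} + \frac{7}{2}\right) - 13703 = -81 - 13703 = -13784$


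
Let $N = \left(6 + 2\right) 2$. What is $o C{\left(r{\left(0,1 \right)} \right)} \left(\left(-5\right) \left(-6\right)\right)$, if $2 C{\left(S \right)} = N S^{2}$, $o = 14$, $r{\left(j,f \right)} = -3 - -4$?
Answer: $3360$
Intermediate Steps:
$r{\left(j,f \right)} = 1$ ($r{\left(j,f \right)} = -3 + 4 = 1$)
$N = 16$ ($N = 8 \cdot 2 = 16$)
$C{\left(S \right)} = 8 S^{2}$ ($C{\left(S \right)} = \frac{16 S^{2}}{2} = 8 S^{2}$)
$o C{\left(r{\left(0,1 \right)} \right)} \left(\left(-5\right) \left(-6\right)\right) = 14 \cdot 8 \cdot 1^{2} \left(\left(-5\right) \left(-6\right)\right) = 14 \cdot 8 \cdot 1 \cdot 30 = 14 \cdot 8 \cdot 30 = 112 \cdot 30 = 3360$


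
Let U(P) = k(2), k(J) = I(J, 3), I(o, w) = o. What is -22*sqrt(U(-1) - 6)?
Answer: -44*I ≈ -44.0*I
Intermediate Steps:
k(J) = J
U(P) = 2
-22*sqrt(U(-1) - 6) = -22*sqrt(2 - 6) = -22*sqrt(-4) = -22*2*I = -44*I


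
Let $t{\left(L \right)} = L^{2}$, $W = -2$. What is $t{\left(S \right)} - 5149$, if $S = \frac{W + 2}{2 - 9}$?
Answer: $-5149$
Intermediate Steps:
$S = 0$ ($S = \frac{-2 + 2}{2 - 9} = \frac{0}{-7} = 0 \left(- \frac{1}{7}\right) = 0$)
$t{\left(S \right)} - 5149 = 0^{2} - 5149 = 0 - 5149 = -5149$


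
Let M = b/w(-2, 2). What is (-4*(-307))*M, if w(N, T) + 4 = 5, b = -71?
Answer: -87188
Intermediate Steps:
w(N, T) = 1 (w(N, T) = -4 + 5 = 1)
M = -71 (M = -71/1 = -71*1 = -71)
(-4*(-307))*M = -4*(-307)*(-71) = 1228*(-71) = -87188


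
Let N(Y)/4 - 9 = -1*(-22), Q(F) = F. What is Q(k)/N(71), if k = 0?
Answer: 0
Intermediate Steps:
N(Y) = 124 (N(Y) = 36 + 4*(-1*(-22)) = 36 + 4*22 = 36 + 88 = 124)
Q(k)/N(71) = 0/124 = 0*(1/124) = 0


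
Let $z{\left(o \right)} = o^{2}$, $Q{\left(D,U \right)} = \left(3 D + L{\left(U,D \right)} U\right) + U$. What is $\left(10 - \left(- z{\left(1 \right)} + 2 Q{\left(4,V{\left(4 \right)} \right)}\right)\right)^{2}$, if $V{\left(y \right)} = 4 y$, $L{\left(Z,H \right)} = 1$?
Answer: $5929$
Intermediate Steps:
$Q{\left(D,U \right)} = 2 U + 3 D$ ($Q{\left(D,U \right)} = \left(3 D + 1 U\right) + U = \left(3 D + U\right) + U = \left(U + 3 D\right) + U = 2 U + 3 D$)
$\left(10 - \left(- z{\left(1 \right)} + 2 Q{\left(4,V{\left(4 \right)} \right)}\right)\right)^{2} = \left(10 + \left(1^{2} - 2 \left(2 \cdot 4 \cdot 4 + 3 \cdot 4\right)\right)\right)^{2} = \left(10 + \left(1 - 2 \left(2 \cdot 16 + 12\right)\right)\right)^{2} = \left(10 + \left(1 - 2 \left(32 + 12\right)\right)\right)^{2} = \left(10 + \left(1 - 88\right)\right)^{2} = \left(10 - 87\right)^{2} = \left(-77\right)^{2} = 5929$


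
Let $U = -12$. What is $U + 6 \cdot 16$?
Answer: $84$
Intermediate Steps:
$U + 6 \cdot 16 = -12 + 6 \cdot 16 = -12 + 96 = 84$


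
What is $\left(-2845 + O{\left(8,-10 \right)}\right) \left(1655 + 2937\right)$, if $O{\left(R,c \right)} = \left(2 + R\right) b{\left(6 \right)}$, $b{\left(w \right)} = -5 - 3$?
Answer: $-13431600$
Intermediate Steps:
$b{\left(w \right)} = -8$ ($b{\left(w \right)} = -5 - 3 = -8$)
$O{\left(R,c \right)} = -16 - 8 R$ ($O{\left(R,c \right)} = \left(2 + R\right) \left(-8\right) = -16 - 8 R$)
$\left(-2845 + O{\left(8,-10 \right)}\right) \left(1655 + 2937\right) = \left(-2845 - 80\right) \left(1655 + 2937\right) = \left(-2845 - 80\right) 4592 = \left(-2925\right) 4592 = -13431600$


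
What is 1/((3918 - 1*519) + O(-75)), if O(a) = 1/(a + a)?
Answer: 150/509849 ≈ 0.00029420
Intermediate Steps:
O(a) = 1/(2*a)
1/((3918 - 1*519) + O(-75)) = 1/((3918 - 1*519) + (½)/(-75)) = 1/((3918 - 519) + (½)*(-1/75)) = 1/(3399 - 1/150) = 1/(509849/150) = 150/509849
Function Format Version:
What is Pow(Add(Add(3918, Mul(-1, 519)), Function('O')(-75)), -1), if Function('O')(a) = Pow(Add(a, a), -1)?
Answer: Rational(150, 509849) ≈ 0.00029420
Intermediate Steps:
Function('O')(a) = Mul(Rational(1, 2), Pow(a, -1)) (Function('O')(a) = Pow(Mul(2, a), -1) = Mul(Rational(1, 2), Pow(a, -1)))
Pow(Add(Add(3918, Mul(-1, 519)), Function('O')(-75)), -1) = Pow(Add(Add(3918, Mul(-1, 519)), Mul(Rational(1, 2), Pow(-75, -1))), -1) = Pow(Add(Add(3918, -519), Mul(Rational(1, 2), Rational(-1, 75))), -1) = Pow(Add(3399, Rational(-1, 150)), -1) = Pow(Rational(509849, 150), -1) = Rational(150, 509849)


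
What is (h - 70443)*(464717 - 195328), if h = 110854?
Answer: 10886278879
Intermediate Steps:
(h - 70443)*(464717 - 195328) = (110854 - 70443)*(464717 - 195328) = 40411*269389 = 10886278879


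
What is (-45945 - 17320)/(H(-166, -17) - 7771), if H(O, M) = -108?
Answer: 63265/7879 ≈ 8.0296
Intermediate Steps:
(-45945 - 17320)/(H(-166, -17) - 7771) = (-45945 - 17320)/(-108 - 7771) = -63265/(-7879) = -63265*(-1/7879) = 63265/7879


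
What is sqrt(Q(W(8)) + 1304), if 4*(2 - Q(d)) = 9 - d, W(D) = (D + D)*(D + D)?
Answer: sqrt(5471)/2 ≈ 36.983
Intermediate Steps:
W(D) = 4*D**2 (W(D) = (2*D)*(2*D) = 4*D**2)
Q(d) = -1/4 + d/4 (Q(d) = 2 - (9 - d)/4 = 2 + (-9/4 + d/4) = -1/4 + d/4)
sqrt(Q(W(8)) + 1304) = sqrt((-1/4 + (4*8**2)/4) + 1304) = sqrt((-1/4 + (4*64)/4) + 1304) = sqrt((-1/4 + (1/4)*256) + 1304) = sqrt((-1/4 + 64) + 1304) = sqrt(255/4 + 1304) = sqrt(5471/4) = sqrt(5471)/2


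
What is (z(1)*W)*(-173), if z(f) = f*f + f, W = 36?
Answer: -12456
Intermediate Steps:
z(f) = f + f² (z(f) = f² + f = f + f²)
(z(1)*W)*(-173) = ((1*(1 + 1))*36)*(-173) = ((1*2)*36)*(-173) = (2*36)*(-173) = 72*(-173) = -12456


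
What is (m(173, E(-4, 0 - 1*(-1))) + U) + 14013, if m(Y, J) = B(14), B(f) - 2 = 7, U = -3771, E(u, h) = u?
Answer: 10251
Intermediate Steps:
B(f) = 9 (B(f) = 2 + 7 = 9)
m(Y, J) = 9
(m(173, E(-4, 0 - 1*(-1))) + U) + 14013 = (9 - 3771) + 14013 = -3762 + 14013 = 10251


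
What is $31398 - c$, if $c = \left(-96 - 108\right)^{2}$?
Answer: $-10218$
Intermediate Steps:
$c = 41616$ ($c = \left(-204\right)^{2} = 41616$)
$31398 - c = 31398 - 41616 = -10218$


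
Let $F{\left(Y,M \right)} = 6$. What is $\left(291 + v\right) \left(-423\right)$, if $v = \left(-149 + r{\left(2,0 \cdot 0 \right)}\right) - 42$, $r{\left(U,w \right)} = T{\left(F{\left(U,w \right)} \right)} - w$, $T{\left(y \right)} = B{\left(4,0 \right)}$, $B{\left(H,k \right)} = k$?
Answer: $-42300$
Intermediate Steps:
$T{\left(y \right)} = 0$
$r{\left(U,w \right)} = - w$ ($r{\left(U,w \right)} = 0 - w = - w$)
$v = -191$ ($v = \left(-149 - 0 \cdot 0\right) - 42 = \left(-149 - 0\right) - 42 = \left(-149 + 0\right) - 42 = -149 - 42 = -191$)
$\left(291 + v\right) \left(-423\right) = \left(291 - 191\right) \left(-423\right) = 100 \left(-423\right) = -42300$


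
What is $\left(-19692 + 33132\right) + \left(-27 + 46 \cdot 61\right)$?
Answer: $16219$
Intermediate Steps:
$\left(-19692 + 33132\right) + \left(-27 + 46 \cdot 61\right) = 13440 + \left(-27 + 2806\right) = 13440 + 2779 = 16219$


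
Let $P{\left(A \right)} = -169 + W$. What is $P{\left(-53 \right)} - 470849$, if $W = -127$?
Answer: $-471145$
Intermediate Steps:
$P{\left(A \right)} = -296$ ($P{\left(A \right)} = -169 - 127 = -296$)
$P{\left(-53 \right)} - 470849 = -296 - 470849 = -471145$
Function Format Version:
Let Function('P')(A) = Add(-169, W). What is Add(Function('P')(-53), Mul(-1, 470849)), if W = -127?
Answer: -471145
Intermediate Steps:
Function('P')(A) = -296 (Function('P')(A) = Add(-169, -127) = -296)
Add(Function('P')(-53), Mul(-1, 470849)) = Add(-296, Mul(-1, 470849)) = Add(-296, -470849) = -471145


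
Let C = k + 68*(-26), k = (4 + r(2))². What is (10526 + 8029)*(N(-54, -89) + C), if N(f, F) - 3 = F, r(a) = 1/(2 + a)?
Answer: -545053125/16 ≈ -3.4066e+7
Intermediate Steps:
k = 289/16 (k = (4 + 1/(2 + 2))² = (4 + 1/4)² = (4 + ¼)² = (17/4)² = 289/16 ≈ 18.063)
C = -27999/16 (C = 289/16 + 68*(-26) = 289/16 - 1768 = -27999/16 ≈ -1749.9)
N(f, F) = 3 + F
(10526 + 8029)*(N(-54, -89) + C) = (10526 + 8029)*((3 - 89) - 27999/16) = 18555*(-86 - 27999/16) = 18555*(-29375/16) = -545053125/16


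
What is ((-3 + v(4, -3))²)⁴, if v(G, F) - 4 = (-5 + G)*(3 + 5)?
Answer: 5764801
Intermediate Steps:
v(G, F) = -36 + 8*G (v(G, F) = 4 + (-5 + G)*(3 + 5) = 4 + (-5 + G)*8 = 4 + (-40 + 8*G) = -36 + 8*G)
((-3 + v(4, -3))²)⁴ = ((-3 + (-36 + 8*4))²)⁴ = ((-3 + (-36 + 32))²)⁴ = ((-3 - 4)²)⁴ = ((-7)²)⁴ = 49⁴ = 5764801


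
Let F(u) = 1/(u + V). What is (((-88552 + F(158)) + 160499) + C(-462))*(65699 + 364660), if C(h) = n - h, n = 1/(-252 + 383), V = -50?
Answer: 146959388828263/4716 ≈ 3.1162e+10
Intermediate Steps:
n = 1/131 ≈ 0.0076336
F(u) = 1/(-50 + u) (F(u) = 1/(u - 50) = 1/(-50 + u))
C(h) = 1/131 - h
(((-88552 + F(158)) + 160499) + C(-462))*(65699 + 364660) = (((-88552 + 1/(-50 + 158)) + 160499) + (1/131 - 1*(-462)))*(65699 + 364660) = (((-88552 + 1/108) + 160499) + (1/131 + 462))*430359 = (((-88552 + 1/108) + 160499) + 60523/131)*430359 = ((-9563615/108 + 160499) + 60523/131)*430359 = (7770277/108 + 60523/131)*430359 = (1024442771/14148)*430359 = 146959388828263/4716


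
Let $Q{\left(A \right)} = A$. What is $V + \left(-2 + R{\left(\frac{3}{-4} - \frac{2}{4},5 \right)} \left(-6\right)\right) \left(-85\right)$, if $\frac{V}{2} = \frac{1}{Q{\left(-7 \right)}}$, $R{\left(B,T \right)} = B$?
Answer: $- \frac{6549}{14} \approx -467.79$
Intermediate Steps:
$V = - \frac{2}{7}$ ($V = \frac{2}{-7} = 2 \left(- \frac{1}{7}\right) = - \frac{2}{7} \approx -0.28571$)
$V + \left(-2 + R{\left(\frac{3}{-4} - \frac{2}{4},5 \right)} \left(-6\right)\right) \left(-85\right) = - \frac{2}{7} + \left(-2 + \left(\frac{3}{-4} - \frac{2}{4}\right) \left(-6\right)\right) \left(-85\right) = - \frac{2}{7} + \left(-2 + \left(3 \left(- \frac{1}{4}\right) - \frac{1}{2}\right) \left(-6\right)\right) \left(-85\right) = - \frac{2}{7} + \left(-2 + \left(- \frac{3}{4} - \frac{1}{2}\right) \left(-6\right)\right) \left(-85\right) = - \frac{2}{7} + \left(-2 - - \frac{15}{2}\right) \left(-85\right) = - \frac{2}{7} + \left(-2 + \frac{15}{2}\right) \left(-85\right) = - \frac{2}{7} + \frac{11}{2} \left(-85\right) = - \frac{2}{7} - \frac{935}{2} = - \frac{6549}{14}$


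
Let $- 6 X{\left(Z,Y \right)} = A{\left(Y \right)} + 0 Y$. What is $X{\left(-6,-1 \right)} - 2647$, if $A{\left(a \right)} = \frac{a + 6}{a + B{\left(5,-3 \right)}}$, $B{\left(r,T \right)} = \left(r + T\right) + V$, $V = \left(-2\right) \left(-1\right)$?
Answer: $- \frac{47651}{18} \approx -2647.3$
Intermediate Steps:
$V = 2$
$B{\left(r,T \right)} = 2 + T + r$ ($B{\left(r,T \right)} = \left(r + T\right) + 2 = \left(T + r\right) + 2 = 2 + T + r$)
$A{\left(a \right)} = \frac{6 + a}{4 + a}$ ($A{\left(a \right)} = \frac{a + 6}{a + \left(2 - 3 + 5\right)} = \frac{6 + a}{a + 4} = \frac{6 + a}{4 + a}$)
$X{\left(Z,Y \right)} = - \frac{6 + Y}{6 \left(4 + Y\right)}$ ($X{\left(Z,Y \right)} = - \frac{\frac{6 + Y}{4 + Y} + 0 Y}{6} = - \frac{\frac{6 + Y}{4 + Y} + 0}{6} = - \frac{\frac{1}{4 + Y} \left(6 + Y\right)}{6} = - \frac{6 + Y}{6 \left(4 + Y\right)}$)
$X{\left(-6,-1 \right)} - 2647 = \frac{-6 - -1}{6 \left(4 - 1\right)} - 2647 = \frac{-6 + 1}{6 \cdot 3} - 2647 = \frac{1}{6} \cdot \frac{1}{3} \left(-5\right) - 2647 = - \frac{5}{18} - 2647 = - \frac{47651}{18}$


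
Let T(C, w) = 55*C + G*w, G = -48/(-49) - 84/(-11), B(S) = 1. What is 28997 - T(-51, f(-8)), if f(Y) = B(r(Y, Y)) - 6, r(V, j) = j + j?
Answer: 17164498/539 ≈ 31845.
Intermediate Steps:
r(V, j) = 2*j
f(Y) = -5 (f(Y) = 1 - 6 = -5)
G = 4644/539 (G = -48*(-1/49) - 84*(-1/11) = 48/49 + 84/11 = 4644/539 ≈ 8.6160)
T(C, w) = 55*C + 4644*w/539
28997 - T(-51, f(-8)) = 28997 - (55*(-51) + (4644/539)*(-5)) = 28997 - (-2805 - 23220/539) = 28997 - 1*(-1535115/539) = 28997 + 1535115/539 = 17164498/539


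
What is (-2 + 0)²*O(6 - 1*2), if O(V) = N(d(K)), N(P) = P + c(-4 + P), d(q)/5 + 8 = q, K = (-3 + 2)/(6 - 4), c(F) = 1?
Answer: -166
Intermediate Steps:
K = -½ (K = -1/2 = -1*½ = -½ ≈ -0.50000)
d(q) = -40 + 5*q
N(P) = 1 + P (N(P) = P + 1 = 1 + P)
O(V) = -83/2 (O(V) = 1 + (-40 + 5*(-½)) = 1 + (-40 - 5/2) = 1 - 85/2 = -83/2)
(-2 + 0)²*O(6 - 1*2) = (-2 + 0)²*(-83/2) = (-2)²*(-83/2) = 4*(-83/2) = -166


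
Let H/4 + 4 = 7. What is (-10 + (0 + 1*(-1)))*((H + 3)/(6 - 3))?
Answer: -55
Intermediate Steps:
H = 12 (H = -16 + 4*7 = -16 + 28 = 12)
(-10 + (0 + 1*(-1)))*((H + 3)/(6 - 3)) = (-10 + (0 + 1*(-1)))*((12 + 3)/(6 - 3)) = (-10 + (0 - 1))*(15/3) = (-10 - 1)*(15*(⅓)) = -11*5 = -55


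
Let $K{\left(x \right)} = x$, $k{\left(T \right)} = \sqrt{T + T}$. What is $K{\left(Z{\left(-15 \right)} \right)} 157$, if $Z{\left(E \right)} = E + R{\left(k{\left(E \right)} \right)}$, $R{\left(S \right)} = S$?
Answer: $-2355 + 157 i \sqrt{30} \approx -2355.0 + 859.92 i$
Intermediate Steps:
$k{\left(T \right)} = \sqrt{2} \sqrt{T}$ ($k{\left(T \right)} = \sqrt{2 T} = \sqrt{2} \sqrt{T}$)
$Z{\left(E \right)} = E + \sqrt{2} \sqrt{E}$
$K{\left(Z{\left(-15 \right)} \right)} 157 = \left(-15 + \sqrt{2} \sqrt{-15}\right) 157 = \left(-15 + \sqrt{2} i \sqrt{15}\right) 157 = \left(-15 + i \sqrt{30}\right) 157 = -2355 + 157 i \sqrt{30}$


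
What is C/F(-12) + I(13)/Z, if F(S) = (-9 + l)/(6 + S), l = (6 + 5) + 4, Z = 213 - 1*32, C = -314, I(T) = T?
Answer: 56847/181 ≈ 314.07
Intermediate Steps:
Z = 181 (Z = 213 - 32 = 181)
l = 15 (l = 11 + 4 = 15)
F(S) = 6/(6 + S) (F(S) = (-9 + 15)/(6 + S) = 6/(6 + S))
C/F(-12) + I(13)/Z = -314/(6/(6 - 12)) + 13/181 = -314/(6/(-6)) + 13*(1/181) = -314/(6*(-1/6)) + 13/181 = -314/(-1) + 13/181 = -314*(-1) + 13/181 = 314 + 13/181 = 56847/181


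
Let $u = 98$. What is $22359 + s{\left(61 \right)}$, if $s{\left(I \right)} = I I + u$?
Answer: $26178$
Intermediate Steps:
$s{\left(I \right)} = 98 + I^{2}$ ($s{\left(I \right)} = I I + 98 = I^{2} + 98 = 98 + I^{2}$)
$22359 + s{\left(61 \right)} = 22359 + \left(98 + 61^{2}\right) = 22359 + \left(98 + 3721\right) = 22359 + 3819 = 26178$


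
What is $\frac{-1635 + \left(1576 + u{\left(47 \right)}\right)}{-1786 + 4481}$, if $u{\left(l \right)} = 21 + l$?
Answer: $\frac{9}{2695} \approx 0.0033395$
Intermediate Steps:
$\frac{-1635 + \left(1576 + u{\left(47 \right)}\right)}{-1786 + 4481} = \frac{-1635 + \left(1576 + \left(21 + 47\right)\right)}{-1786 + 4481} = \frac{-1635 + \left(1576 + 68\right)}{2695} = \left(-1635 + 1644\right) \frac{1}{2695} = 9 \cdot \frac{1}{2695} = \frac{9}{2695}$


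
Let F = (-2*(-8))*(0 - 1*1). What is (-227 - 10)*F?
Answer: 3792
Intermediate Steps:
F = -16 (F = 16*(0 - 1) = 16*(-1) = -16)
(-227 - 10)*F = (-227 - 10)*(-16) = -237*(-16) = 3792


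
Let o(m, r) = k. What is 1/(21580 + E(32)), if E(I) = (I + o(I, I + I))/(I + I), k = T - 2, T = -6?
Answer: 8/172643 ≈ 4.6338e-5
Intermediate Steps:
k = -8 (k = -6 - 2 = -8)
o(m, r) = -8
E(I) = (-8 + I)/(2*I) (E(I) = (I - 8)/(I + I) = (-8 + I)/((2*I)) = (-8 + I)*(1/(2*I)) = (-8 + I)/(2*I))
1/(21580 + E(32)) = 1/(21580 + (½)*(-8 + 32)/32) = 1/(21580 + (½)*(1/32)*24) = 1/(21580 + 3/8) = 1/(172643/8) = 8/172643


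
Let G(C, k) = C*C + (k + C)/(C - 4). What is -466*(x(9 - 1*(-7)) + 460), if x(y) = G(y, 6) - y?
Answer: -981163/3 ≈ -3.2705e+5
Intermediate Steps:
G(C, k) = C**2 + (C + k)/(-4 + C)
x(y) = -y + (6 + y + y**3 - 4*y**2)/(-4 + y) (x(y) = (y + 6 + y**3 - 4*y**2)/(-4 + y) - y = (6 + y + y**3 - 4*y**2)/(-4 + y) - y = -y + (6 + y + y**3 - 4*y**2)/(-4 + y))
-466*(x(9 - 1*(-7)) + 460) = -466*((6 + (9 - 1*(-7))**3 - 5*(9 - 1*(-7))**2 + 5*(9 - 1*(-7)))/(-4 + (9 - 1*(-7))) + 460) = -466*((6 + (9 + 7)**3 - 5*(9 + 7)**2 + 5*(9 + 7))/(-4 + (9 + 7)) + 460) = -466*((6 + 16**3 - 5*16**2 + 5*16)/(-4 + 16) + 460) = -466*((6 + 4096 - 5*256 + 80)/12 + 460) = -466*((6 + 4096 - 1280 + 80)/12 + 460) = -466*((1/12)*2902 + 460) = -466*(1451/6 + 460) = -466*4211/6 = -981163/3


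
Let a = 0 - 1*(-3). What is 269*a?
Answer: 807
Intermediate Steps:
a = 3 (a = 0 + 3 = 3)
269*a = 269*3 = 807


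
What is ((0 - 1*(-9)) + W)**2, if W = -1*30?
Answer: 441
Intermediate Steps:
W = -30
((0 - 1*(-9)) + W)**2 = ((0 - 1*(-9)) - 30)**2 = ((0 + 9) - 30)**2 = (9 - 30)**2 = (-21)**2 = 441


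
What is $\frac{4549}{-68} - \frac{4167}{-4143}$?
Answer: $- \frac{6187717}{93908} \approx -65.891$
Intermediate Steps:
$\frac{4549}{-68} - \frac{4167}{-4143} = 4549 \left(- \frac{1}{68}\right) - - \frac{1389}{1381} = - \frac{4549}{68} + \frac{1389}{1381} = - \frac{6187717}{93908}$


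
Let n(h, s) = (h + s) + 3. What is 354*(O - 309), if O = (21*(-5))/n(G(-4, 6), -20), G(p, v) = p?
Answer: -107616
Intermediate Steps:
n(h, s) = 3 + h + s
O = 5 (O = (21*(-5))/(3 - 4 - 20) = -105/(-21) = -105*(-1/21) = 5)
354*(O - 309) = 354*(5 - 309) = 354*(-304) = -107616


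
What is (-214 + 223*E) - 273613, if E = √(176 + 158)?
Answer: -273827 + 223*√334 ≈ -2.6975e+5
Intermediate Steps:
E = √334 ≈ 18.276
(-214 + 223*E) - 273613 = (-214 + 223*√334) - 273613 = -273827 + 223*√334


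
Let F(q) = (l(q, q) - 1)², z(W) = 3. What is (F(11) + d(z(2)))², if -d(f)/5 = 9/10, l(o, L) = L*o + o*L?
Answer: 13491519409/4 ≈ 3.3729e+9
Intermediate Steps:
l(o, L) = 2*L*o (l(o, L) = L*o + L*o = 2*L*o)
d(f) = -9/2 (d(f) = -45/10 = -5*9/10 = -9/2)
F(q) = (-1 + 2*q²)² (F(q) = (2*q*q - 1)² = (2*q² - 1)² = (-1 + 2*q²)²)
(F(11) + d(z(2)))² = ((-1 + 2*11²)² - 9/2)² = ((-1 + 2*121)² - 9/2)² = ((-1 + 242)² - 9/2)² = (241² - 9/2)² = (58081 - 9/2)² = (116153/2)² = 13491519409/4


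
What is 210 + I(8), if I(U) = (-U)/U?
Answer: 209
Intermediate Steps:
I(U) = -1
210 + I(8) = 210 - 1 = 209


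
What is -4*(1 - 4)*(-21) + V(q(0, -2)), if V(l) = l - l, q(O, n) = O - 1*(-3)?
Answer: -252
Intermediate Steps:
q(O, n) = 3 + O (q(O, n) = O + 3 = 3 + O)
V(l) = 0
-4*(1 - 4)*(-21) + V(q(0, -2)) = -4*(1 - 4)*(-21) + 0 = -4*(-3)*(-21) + 0 = 12*(-21) + 0 = -252 + 0 = -252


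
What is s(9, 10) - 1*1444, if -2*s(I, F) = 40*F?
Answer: -1644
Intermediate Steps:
s(I, F) = -20*F
s(9, 10) - 1*1444 = -20*10 - 1*1444 = -200 - 1444 = -1644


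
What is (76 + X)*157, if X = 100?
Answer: 27632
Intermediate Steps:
(76 + X)*157 = (76 + 100)*157 = 176*157 = 27632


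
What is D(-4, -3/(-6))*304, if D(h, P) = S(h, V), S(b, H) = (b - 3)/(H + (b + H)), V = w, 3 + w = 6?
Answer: -1064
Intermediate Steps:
w = 3 (w = -3 + 6 = 3)
V = 3
S(b, H) = (-3 + b)/(b + 2*H) (S(b, H) = (-3 + b)/(H + (H + b)) = (-3 + b)/(b + 2*H))
D(h, P) = (-3 + h)/(6 + h) (D(h, P) = (-3 + h)/(h + 2*3) = (-3 + h)/(h + 6) = (-3 + h)/(6 + h))
D(-4, -3/(-6))*304 = ((-3 - 4)/(6 - 4))*304 = (-7/2)*304 = ((1/2)*(-7))*304 = -7/2*304 = -1064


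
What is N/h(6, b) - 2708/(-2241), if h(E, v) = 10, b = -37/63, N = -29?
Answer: -37909/22410 ≈ -1.6916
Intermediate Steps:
b = -37/63 (b = -37*1/63 = -37/63 ≈ -0.58730)
N/h(6, b) - 2708/(-2241) = -29/10 - 2708/(-2241) = -29*⅒ - 2708*(-1/2241) = -29/10 + 2708/2241 = -37909/22410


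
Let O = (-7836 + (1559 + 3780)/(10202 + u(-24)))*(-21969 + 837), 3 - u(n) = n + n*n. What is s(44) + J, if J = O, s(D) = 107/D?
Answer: 70326558173623/424732 ≈ 1.6558e+8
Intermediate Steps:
u(n) = 3 - n - n² (u(n) = 3 - (n + n*n) = 3 - (n + n²) = 3 + (-n - n²) = 3 - n - n²)
O = 1598330844108/9653 (O = (-7836 + (1559 + 3780)/(10202 + (3 - 1*(-24) - 1*(-24)²)))*(-21969 + 837) = (-7836 + 5339/(10202 + (3 + 24 - 1*576)))*(-21132) = (-7836 + 5339/(10202 + (3 + 24 - 576)))*(-21132) = (-7836 + 5339/(10202 - 549))*(-21132) = (-7836 + 5339/9653)*(-21132) = -75635569/9653*(-21132) = 1598330844108/9653 ≈ 1.6558e+8)
J = 1598330844108/9653 ≈ 1.6558e+8
s(44) + J = 107/44 + 1598330844108/9653 = 70326558173623/424732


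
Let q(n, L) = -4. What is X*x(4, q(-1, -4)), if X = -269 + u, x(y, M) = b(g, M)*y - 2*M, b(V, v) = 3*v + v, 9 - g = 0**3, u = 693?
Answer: -23744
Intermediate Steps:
g = 9 (g = 9 - 1*0**3 = 9 - 1*0 = 9 + 0 = 9)
b(V, v) = 4*v
x(y, M) = -2*M + 4*M*y (x(y, M) = (4*M)*y - 2*M = 4*M*y - 2*M = -2*M + 4*M*y)
X = 424 (X = -269 + 693 = 424)
X*x(4, q(-1, -4)) = 424*(2*(-4)*(-1 + 2*4)) = 424*(2*(-4)*(-1 + 8)) = 424*(2*(-4)*7) = 424*(-56) = -23744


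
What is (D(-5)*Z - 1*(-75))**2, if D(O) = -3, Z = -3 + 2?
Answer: 6084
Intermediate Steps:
Z = -1
(D(-5)*Z - 1*(-75))**2 = (-3*(-1) - 1*(-75))**2 = (3 + 75)**2 = 78**2 = 6084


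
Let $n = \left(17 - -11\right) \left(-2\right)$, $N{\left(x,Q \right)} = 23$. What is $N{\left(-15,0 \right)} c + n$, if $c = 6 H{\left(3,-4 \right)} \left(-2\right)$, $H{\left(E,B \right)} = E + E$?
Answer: $-1712$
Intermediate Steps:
$H{\left(E,B \right)} = 2 E$
$c = -72$ ($c = 6 \cdot 2 \cdot 3 \left(-2\right) = 6 \cdot 6 \left(-2\right) = 36 \left(-2\right) = -72$)
$n = -56$ ($n = \left(17 + 11\right) \left(-2\right) = 28 \left(-2\right) = -56$)
$N{\left(-15,0 \right)} c + n = 23 \left(-72\right) - 56 = -1656 - 56 = -1712$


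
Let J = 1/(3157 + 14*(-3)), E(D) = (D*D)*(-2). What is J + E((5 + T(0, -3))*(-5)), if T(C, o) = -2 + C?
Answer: -1401749/3115 ≈ -450.00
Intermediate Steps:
E(D) = -2*D² (E(D) = D²*(-2) = -2*D²)
J = 1/3115 (J = 1/(3157 - 42) = 1/3115 ≈ 0.00032103)
J + E((5 + T(0, -3))*(-5)) = 1/3115 - 2*25*(5 + (-2 + 0))² = 1/3115 - 2*25*(5 - 2)² = 1/3115 - 2*(3*(-5))² = 1/3115 - 2*(-15)² = 1/3115 - 2*225 = 1/3115 - 450 = -1401749/3115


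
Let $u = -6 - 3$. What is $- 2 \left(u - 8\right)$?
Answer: $34$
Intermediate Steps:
$u = -9$
$- 2 \left(u - 8\right) = - 2 \left(-9 - 8\right) = \left(-2\right) \left(-17\right) = 34$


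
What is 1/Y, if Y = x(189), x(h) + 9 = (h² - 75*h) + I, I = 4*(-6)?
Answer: 1/21513 ≈ 4.6484e-5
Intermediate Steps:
I = -24
x(h) = -33 + h² - 75*h (x(h) = -9 + ((h² - 75*h) - 24) = -9 + (-24 + h² - 75*h) = -33 + h² - 75*h)
Y = 21513 (Y = -33 + 189² - 75*189 = -33 + 35721 - 14175 = 21513)
1/Y = 1/21513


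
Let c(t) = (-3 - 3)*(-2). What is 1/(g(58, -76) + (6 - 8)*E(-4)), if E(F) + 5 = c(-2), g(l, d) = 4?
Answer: -⅒ ≈ -0.10000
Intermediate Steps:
c(t) = 12 (c(t) = -6*(-2) = 12)
E(F) = 7 (E(F) = -5 + 12 = 7)
1/(g(58, -76) + (6 - 8)*E(-4)) = 1/(4 + (6 - 8)*7) = 1/(4 - 2*7) = 1/(4 - 14) = 1/(-10) = -⅒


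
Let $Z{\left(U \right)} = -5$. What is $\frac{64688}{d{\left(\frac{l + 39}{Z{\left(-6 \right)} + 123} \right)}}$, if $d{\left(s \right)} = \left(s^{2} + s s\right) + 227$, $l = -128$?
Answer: $\frac{450357856}{1588295} \approx 283.55$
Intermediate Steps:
$d{\left(s \right)} = 227 + 2 s^{2}$ ($d{\left(s \right)} = \left(s^{2} + s^{2}\right) + 227 = 2 s^{2} + 227 = 227 + 2 s^{2}$)
$\frac{64688}{d{\left(\frac{l + 39}{Z{\left(-6 \right)} + 123} \right)}} = \frac{64688}{227 + 2 \left(\frac{-128 + 39}{-5 + 123}\right)^{2}} = \frac{64688}{227 + 2 \left(- \frac{89}{118}\right)^{2}} = \frac{64688}{227 + 2 \cdot \frac{7921}{13924}} = \frac{64688}{227 + \frac{7921}{6962}} = \frac{64688}{\frac{1588295}{6962}} = 64688 \cdot \frac{6962}{1588295} = \frac{450357856}{1588295}$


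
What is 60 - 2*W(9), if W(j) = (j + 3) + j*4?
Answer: -36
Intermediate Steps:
W(j) = 3 + 5*j (W(j) = (3 + j) + 4*j = 3 + 5*j)
60 - 2*W(9) = 60 - 2*(3 + 5*9) = 60 - 2*(3 + 45) = 60 - 2*48 = 60 - 96 = -36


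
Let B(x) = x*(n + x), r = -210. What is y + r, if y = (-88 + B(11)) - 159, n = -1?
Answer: -347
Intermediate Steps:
B(x) = x*(-1 + x)
y = -137 (y = (-88 + 11*(-1 + 11)) - 159 = (-88 + 11*10) - 159 = (-88 + 110) - 159 = 22 - 159 = -137)
y + r = -137 - 210 = -347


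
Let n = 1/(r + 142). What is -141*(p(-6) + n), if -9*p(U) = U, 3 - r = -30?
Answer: -16591/175 ≈ -94.806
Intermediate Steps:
r = 33 (r = 3 - 1*(-30) = 3 + 30 = 33)
p(U) = -U/9
n = 1/175 (n = 1/(33 + 142) = 1/175 ≈ 0.0057143)
-141*(p(-6) + n) = -141*(-⅑*(-6) + 1/175) = -141*(⅔ + 1/175) = -141*353/525 = -16591/175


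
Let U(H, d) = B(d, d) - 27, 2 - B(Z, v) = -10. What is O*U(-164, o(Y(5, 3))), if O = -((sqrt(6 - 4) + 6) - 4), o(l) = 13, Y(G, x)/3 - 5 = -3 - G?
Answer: 30 + 15*sqrt(2) ≈ 51.213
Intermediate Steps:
B(Z, v) = 12 (B(Z, v) = 2 - 1*(-10) = 2 + 10 = 12)
Y(G, x) = 6 - 3*G (Y(G, x) = 15 + 3*(-3 - G) = 15 + (-9 - 3*G) = 6 - 3*G)
U(H, d) = -15 (U(H, d) = 12 - 27 = -15)
O = -2 - sqrt(2) (O = -((sqrt(2) + 6) - 4) = -((6 + sqrt(2)) - 4) = -(2 + sqrt(2)) = -2 - sqrt(2) ≈ -3.4142)
O*U(-164, o(Y(5, 3))) = (-2 - sqrt(2))*(-15) = 30 + 15*sqrt(2)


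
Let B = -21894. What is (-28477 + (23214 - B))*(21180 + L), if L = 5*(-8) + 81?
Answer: 352926451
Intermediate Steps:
L = 41 (L = -40 + 81 = 41)
(-28477 + (23214 - B))*(21180 + L) = (-28477 + (23214 - 1*(-21894)))*(21180 + 41) = (-28477 + (23214 + 21894))*21221 = (-28477 + 45108)*21221 = 16631*21221 = 352926451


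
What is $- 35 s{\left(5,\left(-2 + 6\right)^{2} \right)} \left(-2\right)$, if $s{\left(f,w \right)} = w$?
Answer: $1120$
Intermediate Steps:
$- 35 s{\left(5,\left(-2 + 6\right)^{2} \right)} \left(-2\right) = - 35 \left(-2 + 6\right)^{2} \left(-2\right) = - 35 \cdot 4^{2} \left(-2\right) = - 35 \cdot 16 \left(-2\right) = \left(-35\right) \left(-32\right) = 1120$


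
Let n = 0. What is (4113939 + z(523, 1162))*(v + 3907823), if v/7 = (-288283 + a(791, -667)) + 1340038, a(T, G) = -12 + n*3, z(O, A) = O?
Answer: 46370085487088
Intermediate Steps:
a(T, G) = -12 (a(T, G) = -12 + 0*3 = -12 + 0 = -12)
v = 7362201 (v = 7*((-288283 - 12) + 1340038) = 7*(-288295 + 1340038) = 7*1051743 = 7362201)
(4113939 + z(523, 1162))*(v + 3907823) = (4113939 + 523)*(7362201 + 3907823) = 4114462*11270024 = 46370085487088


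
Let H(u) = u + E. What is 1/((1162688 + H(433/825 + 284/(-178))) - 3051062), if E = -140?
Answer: -73425/138664219063 ≈ -5.2952e-7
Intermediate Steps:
H(u) = -140 + u (H(u) = u - 140 = -140 + u)
1/((1162688 + H(433/825 + 284/(-178))) - 3051062) = 1/((1162688 + (-140 + (433/825 + 284/(-178)))) - 3051062) = 1/((1162688 + (-140 + (433*(1/825) + 284*(-1/178)))) - 3051062) = 1/((1162688 + (-140 + (433/825 - 142/89))) - 3051062) = 1/((1162688 + (-140 - 78613/73425)) - 3051062) = 1/((1162688 - 10358113/73425) - 3051062) = 1/(85360008287/73425 - 3051062) = 1/(-138664219063/73425) = -73425/138664219063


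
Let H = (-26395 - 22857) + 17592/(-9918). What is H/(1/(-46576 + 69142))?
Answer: -612414822736/551 ≈ -1.1115e+9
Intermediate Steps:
H = -81416488/1653 (H = -49252 + 17592*(-1/9918) = -49252 - 2932/1653 = -81416488/1653 ≈ -49254.)
H/(1/(-46576 + 69142)) = -81416488/(1653*(1/(-46576 + 69142))) = -81416488/(1653*(1/22566)) = -81416488/(1653*1/22566) = -81416488/1653*22566 = -612414822736/551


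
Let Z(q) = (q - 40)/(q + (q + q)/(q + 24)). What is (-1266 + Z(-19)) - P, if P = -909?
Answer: -47186/133 ≈ -354.78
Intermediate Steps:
Z(q) = (-40 + q)/(q + 2*q/(24 + q)) (Z(q) = (-40 + q)/(q + (2*q)/(24 + q)) = (-40 + q)/(q + 2*q/(24 + q)))
(-1266 + Z(-19)) - P = (-1266 + (-960 + (-19)² - 16*(-19))/((-19)*(26 - 19))) - 1*(-909) = (-1266 - 1/19*(-960 + 361 + 304)/7) + 909 = (-1266 - 1/19*⅐*(-295)) + 909 = (-1266 + 295/133) + 909 = -168083/133 + 909 = -47186/133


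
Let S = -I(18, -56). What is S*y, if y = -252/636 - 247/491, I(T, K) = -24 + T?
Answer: -140412/26023 ≈ -5.3957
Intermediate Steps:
S = 6 (S = -(-24 + 18) = -1*(-6) = 6)
y = -23402/26023 (y = -252*1/636 - 247*1/491 = -21/53 - 247/491 = -23402/26023 ≈ -0.89928)
S*y = 6*(-23402/26023) = -140412/26023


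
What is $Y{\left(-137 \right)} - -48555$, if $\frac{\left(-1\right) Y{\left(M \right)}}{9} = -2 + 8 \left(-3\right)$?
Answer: $48789$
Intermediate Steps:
$Y{\left(M \right)} = 234$ ($Y{\left(M \right)} = - 9 \left(-2 + 8 \left(-3\right)\right) = - 9 \left(-2 - 24\right) = \left(-9\right) \left(-26\right) = 234$)
$Y{\left(-137 \right)} - -48555 = 234 - -48555 = 234 + 48555 = 48789$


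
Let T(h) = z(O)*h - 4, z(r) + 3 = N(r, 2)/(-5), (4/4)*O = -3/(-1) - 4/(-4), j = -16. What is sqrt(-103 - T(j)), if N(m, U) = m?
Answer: I*sqrt(3995)/5 ≈ 12.641*I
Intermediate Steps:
O = 4 (O = -3/(-1) - 4/(-4) = -3*(-1) - 4*(-1/4) = 3 + 1 = 4)
z(r) = -3 - r/5 (z(r) = -3 + r/(-5) = -3 + r*(-1/5) = -3 - r/5)
T(h) = -4 - 19*h/5 (T(h) = (-3 - 1/5*4)*h - 4 = (-3 - 4/5)*h - 4 = -19*h/5 - 4 = -4 - 19*h/5)
sqrt(-103 - T(j)) = sqrt(-103 - (-4 - 19/5*(-16))) = sqrt(-103 - (-4 + 304/5)) = sqrt(-103 - 1*284/5) = sqrt(-103 - 284/5) = sqrt(-799/5) = I*sqrt(3995)/5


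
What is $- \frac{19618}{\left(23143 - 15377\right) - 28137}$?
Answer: $\frac{19618}{20371} \approx 0.96304$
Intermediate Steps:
$- \frac{19618}{\left(23143 - 15377\right) - 28137} = - \frac{19618}{7766 - 28137} = - \frac{19618}{-20371} = \left(-19618\right) \left(- \frac{1}{20371}\right) = \frac{19618}{20371}$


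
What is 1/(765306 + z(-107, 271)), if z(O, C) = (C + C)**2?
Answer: 1/1059070 ≈ 9.4422e-7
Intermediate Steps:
z(O, C) = 4*C**2 (z(O, C) = (2*C)**2 = 4*C**2)
1/(765306 + z(-107, 271)) = 1/(765306 + 4*271**2) = 1/(765306 + 4*73441) = 1/(765306 + 293764) = 1/1059070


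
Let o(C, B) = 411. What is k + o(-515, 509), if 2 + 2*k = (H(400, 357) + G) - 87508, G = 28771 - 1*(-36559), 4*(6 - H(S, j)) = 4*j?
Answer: -21709/2 ≈ -10855.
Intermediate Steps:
H(S, j) = 6 - j
G = 65330 (G = 28771 + 36559 = 65330)
k = -22531/2 (k = -1 + (((6 - 1*357) + 65330) - 87508)/2 = -1 + (((6 - 357) + 65330) - 87508)/2 = -1 + ((-351 + 65330) - 87508)/2 = -1 + (64979 - 87508)/2 = -1 + (1/2)*(-22529) = -1 - 22529/2 = -22531/2 ≈ -11266.)
k + o(-515, 509) = -22531/2 + 411 = -21709/2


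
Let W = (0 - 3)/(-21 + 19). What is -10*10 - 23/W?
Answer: -346/3 ≈ -115.33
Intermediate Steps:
W = 3/2 (W = -3/(-2) = -3*(-½) = 3/2 ≈ 1.5000)
-10*10 - 23/W = -10*10 - 23/3/2 = -100 - 23*⅔ = -100 - 46/3 = -346/3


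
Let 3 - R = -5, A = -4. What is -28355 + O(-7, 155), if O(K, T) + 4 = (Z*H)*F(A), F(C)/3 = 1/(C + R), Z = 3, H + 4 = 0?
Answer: -28368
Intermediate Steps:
H = -4 (H = -4 + 0 = -4)
R = 8 (R = 3 - 1*(-5) = 3 + 5 = 8)
F(C) = 3/(8 + C) (F(C) = 3/(C + 8) = 3/(8 + C))
O(K, T) = -13 (O(K, T) = -4 + (3*(-4))*(3/(8 - 4)) = -4 - 36/4 = -4 - 12*3/4 = -4 - 9 = -13)
-28355 + O(-7, 155) = -28355 - 13 = -28368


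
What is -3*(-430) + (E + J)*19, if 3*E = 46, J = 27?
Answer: 6283/3 ≈ 2094.3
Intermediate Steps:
E = 46/3 (E = (1/3)*46 = 46/3 ≈ 15.333)
-3*(-430) + (E + J)*19 = -3*(-430) + (46/3 + 27)*19 = 1290 + (127/3)*19 = 1290 + 2413/3 = 6283/3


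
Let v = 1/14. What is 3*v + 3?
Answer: 45/14 ≈ 3.2143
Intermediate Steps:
v = 1/14 ≈ 0.071429
3*v + 3 = 3*(1/14) + 3 = 3/14 + 3 = 45/14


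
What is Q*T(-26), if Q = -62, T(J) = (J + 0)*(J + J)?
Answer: -83824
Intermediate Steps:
T(J) = 2*J**2 (T(J) = J*(2*J) = 2*J**2)
Q*T(-26) = -124*(-26)**2 = -124*676 = -62*1352 = -83824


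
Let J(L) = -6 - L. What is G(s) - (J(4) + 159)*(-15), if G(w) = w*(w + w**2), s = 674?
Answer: 306638535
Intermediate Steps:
G(s) - (J(4) + 159)*(-15) = 674**2*(1 + 674) - ((-6 - 1*4) + 159)*(-15) = 454276*675 - ((-6 - 4) + 159)*(-15) = 306636300 - (-10 + 159)*(-15) = 306636300 - 149*(-15) = 306636300 - 1*(-2235) = 306636300 + 2235 = 306638535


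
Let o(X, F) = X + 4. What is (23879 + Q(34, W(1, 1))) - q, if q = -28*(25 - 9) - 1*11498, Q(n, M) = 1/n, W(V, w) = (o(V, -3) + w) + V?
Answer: 1218051/34 ≈ 35825.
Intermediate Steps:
o(X, F) = 4 + X
W(V, w) = 4 + w + 2*V (W(V, w) = ((4 + V) + w) + V = (4 + V + w) + V = 4 + w + 2*V)
q = -11946 (q = -28*16 - 11498 = -448 - 11498 = -11946)
(23879 + Q(34, W(1, 1))) - q = (23879 + 1/34) - 1*(-11946) = (23879 + 1/34) + 11946 = 811887/34 + 11946 = 1218051/34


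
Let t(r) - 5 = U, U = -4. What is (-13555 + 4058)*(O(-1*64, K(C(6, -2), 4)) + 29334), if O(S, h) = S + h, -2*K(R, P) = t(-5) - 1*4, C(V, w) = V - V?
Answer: -555982871/2 ≈ -2.7799e+8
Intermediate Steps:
t(r) = 1 (t(r) = 5 - 4 = 1)
C(V, w) = 0
K(R, P) = 3/2 (K(R, P) = -(1 - 1*4)/2 = -(1 - 4)/2 = -½*(-3) = 3/2)
(-13555 + 4058)*(O(-1*64, K(C(6, -2), 4)) + 29334) = (-13555 + 4058)*((-1*64 + 3/2) + 29334) = -9497*((-64 + 3/2) + 29334) = -9497*(-125/2 + 29334) = -9497*58543/2 = -555982871/2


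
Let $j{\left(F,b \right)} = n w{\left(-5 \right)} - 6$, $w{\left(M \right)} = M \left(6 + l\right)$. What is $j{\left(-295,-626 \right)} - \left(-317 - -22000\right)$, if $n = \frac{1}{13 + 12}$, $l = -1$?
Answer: $-21690$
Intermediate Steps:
$w{\left(M \right)} = 5 M$ ($w{\left(M \right)} = M \left(6 - 1\right) = M 5 = 5 M$)
$n = \frac{1}{25} \approx 0.04$
$j{\left(F,b \right)} = -7$ ($j{\left(F,b \right)} = \frac{5 \left(-5\right)}{25} - 6 = \frac{1}{25} \left(-25\right) - 6 = -1 - 6 = -7$)
$j{\left(-295,-626 \right)} - \left(-317 - -22000\right) = -7 - \left(-317 - -22000\right) = -7 - \left(-317 + 22000\right) = -7 - 21683 = -21690$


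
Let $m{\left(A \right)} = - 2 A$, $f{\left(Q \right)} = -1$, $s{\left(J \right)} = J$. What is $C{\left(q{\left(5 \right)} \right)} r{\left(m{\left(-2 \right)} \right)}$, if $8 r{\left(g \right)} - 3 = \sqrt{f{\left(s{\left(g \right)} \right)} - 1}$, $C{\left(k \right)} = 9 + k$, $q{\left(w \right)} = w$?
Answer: $\frac{21}{4} + \frac{7 i \sqrt{2}}{4} \approx 5.25 + 2.4749 i$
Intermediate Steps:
$r{\left(g \right)} = \frac{3}{8} + \frac{i \sqrt{2}}{8}$ ($r{\left(g \right)} = \frac{3}{8} + \frac{\sqrt{-1 - 1}}{8} = \frac{3}{8} + \frac{\sqrt{-2}}{8} = \frac{3}{8} + \frac{i \sqrt{2}}{8}$)
$C{\left(q{\left(5 \right)} \right)} r{\left(m{\left(-2 \right)} \right)} = \left(9 + 5\right) \left(\frac{3}{8} + \frac{i \sqrt{2}}{8}\right) = 14 \left(\frac{3}{8} + \frac{i \sqrt{2}}{8}\right) = \frac{21}{4} + \frac{7 i \sqrt{2}}{4}$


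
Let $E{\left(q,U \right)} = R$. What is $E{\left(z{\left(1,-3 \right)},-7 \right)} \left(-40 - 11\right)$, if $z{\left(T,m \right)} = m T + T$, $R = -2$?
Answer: $102$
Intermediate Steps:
$z{\left(T,m \right)} = T + T m$ ($z{\left(T,m \right)} = T m + T = T + T m$)
$E{\left(q,U \right)} = -2$
$E{\left(z{\left(1,-3 \right)},-7 \right)} \left(-40 - 11\right) = - 2 \left(-40 - 11\right) = \left(-2\right) \left(-51\right) = 102$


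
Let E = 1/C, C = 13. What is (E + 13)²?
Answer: 28900/169 ≈ 171.01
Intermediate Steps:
E = 1/13 ≈ 0.076923
(E + 13)² = (1/13 + 13)² = (170/13)² = 28900/169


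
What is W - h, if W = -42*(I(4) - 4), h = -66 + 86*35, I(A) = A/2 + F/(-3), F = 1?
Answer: -2846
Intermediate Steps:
I(A) = -⅓ + A/2 (I(A) = A/2 + 1/(-3) = A*(½) + 1*(-⅓) = A/2 - ⅓ = -⅓ + A/2)
h = 2944 (h = -66 + 3010 = 2944)
W = 98 (W = -42*((-⅓ + (½)*4) - 4) = -42*((-⅓ + 2) - 4) = -42*(5/3 - 4) = -42*(-7/3) = 98)
W - h = 98 - 1*2944 = 98 - 2944 = -2846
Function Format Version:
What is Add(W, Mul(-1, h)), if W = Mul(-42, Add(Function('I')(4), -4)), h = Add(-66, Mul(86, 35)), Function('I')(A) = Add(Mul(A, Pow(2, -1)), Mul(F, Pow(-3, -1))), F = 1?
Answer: -2846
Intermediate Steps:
Function('I')(A) = Add(Rational(-1, 3), Mul(Rational(1, 2), A)) (Function('I')(A) = Add(Mul(A, Pow(2, -1)), Mul(1, Pow(-3, -1))) = Add(Mul(A, Rational(1, 2)), Mul(1, Rational(-1, 3))) = Add(Mul(Rational(1, 2), A), Rational(-1, 3)) = Add(Rational(-1, 3), Mul(Rational(1, 2), A)))
h = 2944 (h = Add(-66, 3010) = 2944)
W = 98 (W = Mul(-42, Add(Add(Rational(-1, 3), Mul(Rational(1, 2), 4)), -4)) = Mul(-42, Add(Add(Rational(-1, 3), 2), -4)) = Mul(-42, Add(Rational(5, 3), -4)) = Mul(-42, Rational(-7, 3)) = 98)
Add(W, Mul(-1, h)) = Add(98, Mul(-1, 2944)) = Add(98, -2944) = -2846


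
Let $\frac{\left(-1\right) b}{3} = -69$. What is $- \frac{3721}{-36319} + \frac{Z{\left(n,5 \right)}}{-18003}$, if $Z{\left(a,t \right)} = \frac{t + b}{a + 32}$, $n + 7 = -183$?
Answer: $\frac{5295993691}{51654225603} \approx 0.10253$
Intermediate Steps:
$b = 207$ ($b = \left(-3\right) \left(-69\right) = 207$)
$n = -190$ ($n = -7 - 183 = -190$)
$Z{\left(a,t \right)} = \frac{207 + t}{32 + a}$ ($Z{\left(a,t \right)} = \frac{t + 207}{a + 32} = \frac{207 + t}{32 + a}$)
$- \frac{3721}{-36319} + \frac{Z{\left(n,5 \right)}}{-18003} = - \frac{3721}{-36319} + \frac{\frac{1}{32 - 190} \left(207 + 5\right)}{-18003} = \left(-3721\right) \left(- \frac{1}{36319}\right) + \frac{1}{-158} \cdot 212 \left(- \frac{1}{18003}\right) = \frac{3721}{36319} + \left(- \frac{1}{158}\right) 212 \left(- \frac{1}{18003}\right) = \frac{3721}{36319} - - \frac{106}{1422237} = \frac{3721}{36319} + \frac{106}{1422237} = \frac{5295993691}{51654225603}$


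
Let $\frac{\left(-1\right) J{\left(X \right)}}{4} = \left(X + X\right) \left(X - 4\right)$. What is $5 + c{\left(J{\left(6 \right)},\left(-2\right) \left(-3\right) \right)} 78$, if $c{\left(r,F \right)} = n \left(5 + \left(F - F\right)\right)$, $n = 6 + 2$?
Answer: $3125$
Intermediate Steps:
$n = 8$
$J{\left(X \right)} = - 8 X \left(-4 + X\right)$ ($J{\left(X \right)} = - 4 \left(X + X\right) \left(X - 4\right) = - 4 \cdot 2 X \left(-4 + X\right) = - 8 X \left(-4 + X\right)$)
$c{\left(r,F \right)} = 40$ ($c{\left(r,F \right)} = 8 \left(5 + \left(F - F\right)\right) = 8 \left(5 + 0\right) = 8 \cdot 5 = 40$)
$5 + c{\left(J{\left(6 \right)},\left(-2\right) \left(-3\right) \right)} 78 = 5 + 40 \cdot 78 = 5 + 3120 = 3125$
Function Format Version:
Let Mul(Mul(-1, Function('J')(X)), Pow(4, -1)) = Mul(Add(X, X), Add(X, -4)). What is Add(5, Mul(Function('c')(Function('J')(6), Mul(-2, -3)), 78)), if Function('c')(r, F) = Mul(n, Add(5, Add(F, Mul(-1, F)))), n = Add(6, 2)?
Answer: 3125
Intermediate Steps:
n = 8
Function('J')(X) = Mul(-8, X, Add(-4, X)) (Function('J')(X) = Mul(-4, Mul(Add(X, X), Add(X, -4))) = Mul(-4, Mul(Mul(2, X), Add(-4, X))) = Mul(-4, Mul(2, X, Add(-4, X))) = Mul(-8, X, Add(-4, X)))
Function('c')(r, F) = 40 (Function('c')(r, F) = Mul(8, Add(5, Add(F, Mul(-1, F)))) = Mul(8, Add(5, 0)) = Mul(8, 5) = 40)
Add(5, Mul(Function('c')(Function('J')(6), Mul(-2, -3)), 78)) = Add(5, Mul(40, 78)) = Add(5, 3120) = 3125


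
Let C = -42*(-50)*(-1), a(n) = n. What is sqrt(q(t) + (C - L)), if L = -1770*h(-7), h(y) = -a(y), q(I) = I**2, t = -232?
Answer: sqrt(64114) ≈ 253.21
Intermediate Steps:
C = -2100 (C = 2100*(-1) = -2100)
h(y) = -y
L = -12390 (L = -(-1770)*(-7) = -1770*7 = -12390)
sqrt(q(t) + (C - L)) = sqrt((-232)**2 + (-2100 - 1*(-12390))) = sqrt(53824 + (-2100 + 12390)) = sqrt(53824 + 10290) = sqrt(64114)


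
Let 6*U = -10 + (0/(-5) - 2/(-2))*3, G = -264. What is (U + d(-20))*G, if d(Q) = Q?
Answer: 5588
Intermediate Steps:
U = -7/6 (U = (-10 + (0/(-5) - 2/(-2))*3)/6 = (-10 + (0*(-1/5) - 2*(-1/2))*3)/6 = (-10 + (0 + 1)*3)/6 = (-10 + 1*3)/6 = (-10 + 3)/6 = (1/6)*(-7) = -7/6 ≈ -1.1667)
(U + d(-20))*G = (-7/6 - 20)*(-264) = -127/6*(-264) = 5588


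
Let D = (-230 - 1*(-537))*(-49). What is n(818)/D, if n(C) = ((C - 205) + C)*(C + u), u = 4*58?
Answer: -214650/2149 ≈ -99.884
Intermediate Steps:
u = 232
n(C) = (-205 + 2*C)*(232 + C) (n(C) = ((C - 205) + C)*(C + 232) = ((-205 + C) + C)*(232 + C) = (-205 + 2*C)*(232 + C))
D = -15043 (D = (-230 + 537)*(-49) = 307*(-49) = -15043)
n(818)/D = (-47560 + 2*818² + 259*818)/(-15043) = (-47560 + 2*669124 + 211862)*(-1/15043) = (-47560 + 1338248 + 211862)*(-1/15043) = 1502550*(-1/15043) = -214650/2149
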